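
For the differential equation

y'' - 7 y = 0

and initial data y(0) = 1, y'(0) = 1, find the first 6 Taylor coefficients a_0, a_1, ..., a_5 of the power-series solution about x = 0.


Ansatz: y(x) = sum_{n>=0} a_n x^n, so y'(x) = sum_{n>=1} n a_n x^(n-1) and y''(x) = sum_{n>=2} n(n-1) a_n x^(n-2).
Substitute into P(x) y'' + Q(x) y' + R(x) y = 0 with P(x) = 1, Q(x) = 0, R(x) = -7, and match powers of x.
Initial conditions: a_0 = 1, a_1 = 1.
Setting the coefficient of each power of x to zero and solving order by order (substituting the coefficients already found):
  x^0: 2 a_2 - 7 a_0 = 0  ->  2 a_2 = 7 a_0 = 7  ->  a_2 = 7/2
  x^1: 6 a_3 - 7 a_1 = 0  ->  6 a_3 = 7 a_1 = 7  ->  a_3 = 7/6
  x^2: 12 a_4 - 7 a_2 = 0  ->  12 a_4 = 7 a_2 = 49/2  ->  a_4 = 49/24
  x^3: 20 a_5 - 7 a_3 = 0  ->  20 a_5 = 7 a_3 = 49/6  ->  a_5 = 49/120
Truncated series: y(x) = 1 + x + (7/2) x^2 + (7/6) x^3 + (49/24) x^4 + (49/120) x^5 + O(x^6).

a_0 = 1; a_1 = 1; a_2 = 7/2; a_3 = 7/6; a_4 = 49/24; a_5 = 49/120


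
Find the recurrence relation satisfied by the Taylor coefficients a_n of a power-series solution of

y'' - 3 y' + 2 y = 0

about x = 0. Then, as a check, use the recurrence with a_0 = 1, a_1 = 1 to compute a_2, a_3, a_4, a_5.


Substitute y = sum_n a_n x^n.
y''(x) has coefficient (n+2)(n+1) a_{n+2} at x^n;
-3 y'(x) has coefficient -3 (n+1) a_{n+1} at x^n;
2 y(x) has coefficient 2 a_n at x^n.
Matching x^n: (n+2)(n+1) a_{n+2} - 3 (n+1) a_{n+1} + 2 a_n = 0.
Thus a_{n+2} = [3 (n+1) a_{n+1} - 2 a_n] / ((n+1)(n+2)).

Check with a_0 = 1, a_1 = 1 (apply the recurrence for n = 0, 1, 2, 3): a_0 = 1, a_1 = 1, a_2 = 1/2, a_3 = 1/6, a_4 = 1/24, a_5 = 1/120.

a_(n+2) = [3 (n+1) a_(n+1) - 2 a_n] / ((n+1)(n+2)); check: a_0 = 1, a_1 = 1, a_2 = 1/2, a_3 = 1/6, a_4 = 1/24, a_5 = 1/120


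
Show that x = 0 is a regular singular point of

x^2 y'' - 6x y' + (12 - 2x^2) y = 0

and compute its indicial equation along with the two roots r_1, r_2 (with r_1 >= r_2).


Divide by x^2 to reach normal form y'' + P_1(x) y' + P_2(x) y = 0 with P_1(x) = -6/x and P_2(x) = -2 + 12/x^2.
x = 0 is a singular point because the y'-coefficient -6/x has a pole at x = 0 and the y-coefficient -2 + 12/x^2 has a pole at x = 0.
It is a regular singular point because x P_1(x) = p(x) = -6 and x^2 P_2(x) = q(x) = 12 - 2x^2 are polynomials, hence analytic at x = 0.
p(0) = -6,  q(0) = 12.
Indicial equation: r(r-1) + p(0) r + q(0) = 0, i.e. r^2 + (p(0) - 1) r + q(0) = 0, i.e. r^2 - 7 r + 12 = 0.
Discriminant: (-7)^2 - 4(12) = 1, so r = (7 ± 1)/2.
Solving: r_1 = 4, r_2 = 3.

indicial: r^2 - 7 r + 12 = 0; roots r_1 = 4, r_2 = 3


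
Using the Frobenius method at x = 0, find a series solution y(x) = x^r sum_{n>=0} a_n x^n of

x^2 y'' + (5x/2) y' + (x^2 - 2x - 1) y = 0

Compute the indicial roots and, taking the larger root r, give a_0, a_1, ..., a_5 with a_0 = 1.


Write in Frobenius form y'' + (p(x)/x) y' + (q(x)/x^2) y = 0:
  p(x) = 5/2,  q(x) = x^2 - 2x - 1.
Indicial equation: r(r-1) + (5/2) r + (-1) = 0 -> roots r_1 = 1/2, r_2 = -2.
Take r = r_1 = 1/2. Let y(x) = x^r sum_{n>=0} a_n x^n with a_0 = 1.
Substitute y = x^r sum a_n x^n and match x^{r+n}. The recurrence is
  D(n) a_n - 2 a_{n-1} + 1 a_{n-2} = 0,  where D(n) = (r+n)(r+n-1) + (5/2)(r+n) + (-1).
  a_n = [2 a_{n-1} - 1 a_{n-2}] / D(n).
Since the indicial polynomial factors as (r - r_1)(r - r_2), D(n) = (r_1 + n - r_1)(r_1 + n - r_2) = n(n + 5/2).
Evaluating step by step (a_0 = 1):
  n = 1: D(1) = 1(1 + 5/2) = 7/2; numerator = 2(1) = 2; a_1 = (2)/(7/2) = 4/7
  n = 2: D(2) = 2(2 + 5/2) = 9; numerator = 2(4/7) - 1(1) = 1/7; a_2 = (1/7)/(9) = 1/63
  n = 3: D(3) = 3(3 + 5/2) = 33/2; numerator = 2(1/63) - 1(4/7) = -34/63; a_3 = (-34/63)/(33/2) = -68/2079
  n = 4: D(4) = 4(4 + 5/2) = 26; numerator = 2(-68/2079) - 1(1/63) = -169/2079; a_4 = (-169/2079)/(26) = -13/4158
  n = 5: D(5) = 5(5 + 5/2) = 75/2; numerator = 2(-13/4158) - 1(-68/2079) = 5/189; a_5 = (5/189)/(75/2) = 2/2835

r = 1/2; a_0 = 1; a_1 = 4/7; a_2 = 1/63; a_3 = -68/2079; a_4 = -13/4158; a_5 = 2/2835


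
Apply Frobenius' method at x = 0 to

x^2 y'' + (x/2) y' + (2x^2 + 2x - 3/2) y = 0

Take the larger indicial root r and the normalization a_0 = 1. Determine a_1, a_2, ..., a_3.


Write in Frobenius form y'' + (p(x)/x) y' + (q(x)/x^2) y = 0:
  p(x) = 1/2,  q(x) = 2x^2 + 2x - 3/2.
Indicial equation: r(r-1) + (1/2) r + (-3/2) = 0 -> roots r_1 = 3/2, r_2 = -1.
Take r = r_1 = 3/2. Let y(x) = x^r sum_{n>=0} a_n x^n with a_0 = 1.
Substitute y = x^r sum a_n x^n and match x^{r+n}. The recurrence is
  D(n) a_n + 2 a_{n-1} + 2 a_{n-2} = 0,  where D(n) = (r+n)(r+n-1) + (1/2)(r+n) + (-3/2).
  a_n = [-2 a_{n-1} - 2 a_{n-2}] / D(n).
Since the indicial polynomial factors as (r - r_1)(r - r_2), D(n) = (r_1 + n - r_1)(r_1 + n - r_2) = n(n + 5/2).
Evaluating step by step (a_0 = 1):
  n = 1: D(1) = 1(1 + 5/2) = 7/2; numerator = -2(1) = -2; a_1 = (-2)/(7/2) = -4/7
  n = 2: D(2) = 2(2 + 5/2) = 9; numerator = -2(-4/7) - 2(1) = -6/7; a_2 = (-6/7)/(9) = -2/21
  n = 3: D(3) = 3(3 + 5/2) = 33/2; numerator = -2(-2/21) - 2(-4/7) = 4/3; a_3 = (4/3)/(33/2) = 8/99

r = 3/2; a_0 = 1; a_1 = -4/7; a_2 = -2/21; a_3 = 8/99


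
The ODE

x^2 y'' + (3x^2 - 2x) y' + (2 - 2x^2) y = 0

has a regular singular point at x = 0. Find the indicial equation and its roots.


Divide by x^2 to reach normal form y'' + P_1(x) y' + P_2(x) y = 0 with P_1(x) = 3 - 2/x and P_2(x) = -2 + 2/x^2.
x = 0 is a singular point because the y'-coefficient 3 - 2/x has a pole at x = 0 and the y-coefficient -2 + 2/x^2 has a pole at x = 0.
It is a regular singular point because x P_1(x) = p(x) = 3x - 2 and x^2 P_2(x) = q(x) = 2 - 2x^2 are polynomials, hence analytic at x = 0.
p(0) = -2,  q(0) = 2.
Indicial equation: r(r-1) + p(0) r + q(0) = 0, i.e. r^2 + (p(0) - 1) r + q(0) = 0, i.e. r^2 - 3 r + 2 = 0.
Discriminant: (-3)^2 - 4(2) = 1, so r = (3 ± 1)/2.
Solving: r_1 = 2, r_2 = 1.

indicial: r^2 - 3 r + 2 = 0; roots r_1 = 2, r_2 = 1


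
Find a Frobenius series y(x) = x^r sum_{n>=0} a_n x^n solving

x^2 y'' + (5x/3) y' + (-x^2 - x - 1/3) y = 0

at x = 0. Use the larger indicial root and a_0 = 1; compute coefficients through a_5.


Write in Frobenius form y'' + (p(x)/x) y' + (q(x)/x^2) y = 0:
  p(x) = 5/3,  q(x) = -x^2 - x - 1/3.
Indicial equation: r(r-1) + (5/3) r + (-1/3) = 0 -> roots r_1 = 1/3, r_2 = -1.
Take r = r_1 = 1/3. Let y(x) = x^r sum_{n>=0} a_n x^n with a_0 = 1.
Substitute y = x^r sum a_n x^n and match x^{r+n}. The recurrence is
  D(n) a_n - 1 a_{n-1} - 1 a_{n-2} = 0,  where D(n) = (r+n)(r+n-1) + (5/3)(r+n) + (-1/3).
  a_n = [1 a_{n-1} + 1 a_{n-2}] / D(n).
Since the indicial polynomial factors as (r - r_1)(r - r_2), D(n) = (r_1 + n - r_1)(r_1 + n - r_2) = n(n + 4/3).
Evaluating step by step (a_0 = 1):
  n = 1: D(1) = 1(1 + 4/3) = 7/3; numerator = 1(1) = 1; a_1 = (1)/(7/3) = 3/7
  n = 2: D(2) = 2(2 + 4/3) = 20/3; numerator = 1(3/7) + 1(1) = 10/7; a_2 = (10/7)/(20/3) = 3/14
  n = 3: D(3) = 3(3 + 4/3) = 13; numerator = 1(3/14) + 1(3/7) = 9/14; a_3 = (9/14)/(13) = 9/182
  n = 4: D(4) = 4(4 + 4/3) = 64/3; numerator = 1(9/182) + 1(3/14) = 24/91; a_4 = (24/91)/(64/3) = 9/728
  n = 5: D(5) = 5(5 + 4/3) = 95/3; numerator = 1(9/728) + 1(9/182) = 45/728; a_5 = (45/728)/(95/3) = 27/13832

r = 1/3; a_0 = 1; a_1 = 3/7; a_2 = 3/14; a_3 = 9/182; a_4 = 9/728; a_5 = 27/13832


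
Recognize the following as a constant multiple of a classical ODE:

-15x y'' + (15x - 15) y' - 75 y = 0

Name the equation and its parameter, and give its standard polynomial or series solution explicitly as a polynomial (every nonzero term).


All three coefficients share the factor -15; dividing through by -15 gives  x y'' + (1 - x) y' + 5 y = 0.
This matches the Laguerre equation x y'' + (1 - x) y' + n y = 0 with n = 5; the polynomial solution is L_5(x).
With y = sum_k a_k x^k, matching x^k gives (k+1)k a_{k+1} + (k+1) a_{k+1} - k a_k + n a_k = 0, i.e. (k+1)^2 a_{k+1} = (k - n) a_k = (k - 5) a_k. The right side vanishes at k = 5, so the series terminates at degree 5.
Standard normalization L_n(0) = 1 gives a_0 = 1. Work upward with a_{k+1} = (k - 5) a_k / (k+1)^2:
  a_1 = (0 - 5)(1) / 1^2 = -5/1 = -5
  a_2 = (1 - 5)(-5) / 2^2 = 20/4 = 5
  a_3 = (2 - 5)(5) / 3^2 = -15/9 = -5/3
  a_4 = (3 - 5)(-5/3) / 4^2 = (10/3)/16 = 5/24
  a_5 = (4 - 5)(5/24) / 5^2 = (-5/24)/25 = -1/120
Hence L_5(x) = -x^5/120 + 5 x^4/24 - 5 x^3/3 + 5 x^2 - 5 x + 1.

L_5(x); series = -x^5/120 + 5 x^4/24 - 5 x^3/3 + 5 x^2 - 5 x + 1


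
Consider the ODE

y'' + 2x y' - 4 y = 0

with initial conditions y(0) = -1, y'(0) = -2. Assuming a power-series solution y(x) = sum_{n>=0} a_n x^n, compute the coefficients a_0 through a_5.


Ansatz: y(x) = sum_{n>=0} a_n x^n, so y'(x) = sum_{n>=1} n a_n x^(n-1) and y''(x) = sum_{n>=2} n(n-1) a_n x^(n-2).
Substitute into P(x) y'' + Q(x) y' + R(x) y = 0 with P(x) = 1, Q(x) = 2x, R(x) = -4, and match powers of x.
Initial conditions: a_0 = -1, a_1 = -2.
Setting the coefficient of each power of x to zero and solving order by order (substituting the coefficients already found):
  x^0: 2 a_2 - 4 a_0 = 0  ->  2 a_2 = 4 a_0 = -4  ->  a_2 = -2
  x^1: 6 a_3 - 2 a_1 = 0  ->  6 a_3 = 2 a_1 = -4  ->  a_3 = -2/3
  x^2: 12 a_4 = 0  ->  a_4 = 0
  x^3: 20 a_5 + 2 a_3 = 0  ->  20 a_5 = -2 a_3 = 4/3  ->  a_5 = 1/15
Truncated series: y(x) = -1 - 2 x - 2 x^2 - (2/3) x^3 + (1/15) x^5 + O(x^6).

a_0 = -1; a_1 = -2; a_2 = -2; a_3 = -2/3; a_4 = 0; a_5 = 1/15


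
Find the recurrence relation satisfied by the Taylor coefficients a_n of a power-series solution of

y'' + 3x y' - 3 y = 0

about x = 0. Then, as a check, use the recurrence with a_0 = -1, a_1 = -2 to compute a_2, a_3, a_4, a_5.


Substitute y = sum_n a_n x^n.
y''(x) has coefficient (n+2)(n+1) a_{n+2} at x^n;
3 x y'(x) has coefficient 3 n a_n at x^n (shift);
-3 y(x) has coefficient -3 a_n at x^n.
Matching x^n: (n+2)(n+1) a_{n+2} + (3n - 3) a_n = 0.
Thus a_{n+2} = (-3n + 3) / ((n+1)(n+2)) * a_n.

Check with a_0 = -1, a_1 = -2 (apply the recurrence for n = 0, 1, 2, 3): a_0 = -1, a_1 = -2, a_2 = -3/2, a_3 = 0, a_4 = 3/8, a_5 = 0.

a_(n+2) = (-3n + 3) / ((n+1)(n+2)) * a_n; check: a_0 = -1, a_1 = -2, a_2 = -3/2, a_3 = 0, a_4 = 3/8, a_5 = 0


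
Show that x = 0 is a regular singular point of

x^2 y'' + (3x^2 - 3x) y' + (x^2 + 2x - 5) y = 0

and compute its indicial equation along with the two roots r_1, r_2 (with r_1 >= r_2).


Divide by x^2 to reach normal form y'' + P_1(x) y' + P_2(x) y = 0 with P_1(x) = 3 - 3/x and P_2(x) = 1 + 2/x - 5/x^2.
x = 0 is a singular point because the y'-coefficient 3 - 3/x has a pole at x = 0 and the y-coefficient 1 + 2/x - 5/x^2 has a pole at x = 0.
It is a regular singular point because x P_1(x) = p(x) = 3x - 3 and x^2 P_2(x) = q(x) = x^2 + 2x - 5 are polynomials, hence analytic at x = 0.
p(0) = -3,  q(0) = -5.
Indicial equation: r(r-1) + p(0) r + q(0) = 0, i.e. r^2 + (p(0) - 1) r + q(0) = 0, i.e. r^2 - 4 r - 5 = 0.
Discriminant: (-4)^2 - 4(-5) = 36, so r = (4 ± 6)/2.
Solving: r_1 = 5, r_2 = -1.

indicial: r^2 - 4 r - 5 = 0; roots r_1 = 5, r_2 = -1


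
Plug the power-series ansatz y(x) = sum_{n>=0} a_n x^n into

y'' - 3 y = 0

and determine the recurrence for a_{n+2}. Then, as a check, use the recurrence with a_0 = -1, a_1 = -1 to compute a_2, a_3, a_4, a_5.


Substitute y = sum_n a_n x^n into y'' + (const) y = 0.
y''(x) = sum_{n>=0} (n+2)(n+1) a_{n+2} x^n.
The ODE becomes sum_n [(n+2)(n+1) a_{n+2} - 3 a_n] x^n = 0.
Setting each coefficient to zero gives the recurrence:
  (n+2)(n+1) a_{n+2} - 3 a_n = 0,
  a_{n+2} = 3 / ((n+1)(n+2)) a_n.

Check with a_0 = -1, a_1 = -1 (apply the recurrence for n = 0, 1, 2, 3): a_0 = -1, a_1 = -1, a_2 = -3/2, a_3 = -1/2, a_4 = -3/8, a_5 = -3/40.

a_{n+2} = 3/((n+1)(n+2)) * a_n; check: a_0 = -1, a_1 = -1, a_2 = -3/2, a_3 = -1/2, a_4 = -3/8, a_5 = -3/40


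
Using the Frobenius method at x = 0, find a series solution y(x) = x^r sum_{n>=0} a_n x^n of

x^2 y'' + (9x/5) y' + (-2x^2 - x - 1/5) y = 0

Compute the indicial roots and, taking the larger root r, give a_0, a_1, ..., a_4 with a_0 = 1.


Write in Frobenius form y'' + (p(x)/x) y' + (q(x)/x^2) y = 0:
  p(x) = 9/5,  q(x) = -2x^2 - x - 1/5.
Indicial equation: r(r-1) + (9/5) r + (-1/5) = 0 -> roots r_1 = 1/5, r_2 = -1.
Take r = r_1 = 1/5. Let y(x) = x^r sum_{n>=0} a_n x^n with a_0 = 1.
Substitute y = x^r sum a_n x^n and match x^{r+n}. The recurrence is
  D(n) a_n - 1 a_{n-1} - 2 a_{n-2} = 0,  where D(n) = (r+n)(r+n-1) + (9/5)(r+n) + (-1/5).
  a_n = [1 a_{n-1} + 2 a_{n-2}] / D(n).
Since the indicial polynomial factors as (r - r_1)(r - r_2), D(n) = (r_1 + n - r_1)(r_1 + n - r_2) = n(n + 6/5).
Evaluating step by step (a_0 = 1):
  n = 1: D(1) = 1(1 + 6/5) = 11/5; numerator = 1(1) = 1; a_1 = (1)/(11/5) = 5/11
  n = 2: D(2) = 2(2 + 6/5) = 32/5; numerator = 1(5/11) + 2(1) = 27/11; a_2 = (27/11)/(32/5) = 135/352
  n = 3: D(3) = 3(3 + 6/5) = 63/5; numerator = 1(135/352) + 2(5/11) = 455/352; a_3 = (455/352)/(63/5) = 325/3168
  n = 4: D(4) = 4(4 + 6/5) = 104/5; numerator = 1(325/3168) + 2(135/352) = 2755/3168; a_4 = (2755/3168)/(104/5) = 13775/329472

r = 1/5; a_0 = 1; a_1 = 5/11; a_2 = 135/352; a_3 = 325/3168; a_4 = 13775/329472


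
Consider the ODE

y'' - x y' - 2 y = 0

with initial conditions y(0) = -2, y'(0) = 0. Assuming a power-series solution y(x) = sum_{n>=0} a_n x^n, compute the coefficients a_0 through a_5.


Ansatz: y(x) = sum_{n>=0} a_n x^n, so y'(x) = sum_{n>=1} n a_n x^(n-1) and y''(x) = sum_{n>=2} n(n-1) a_n x^(n-2).
Substitute into P(x) y'' + Q(x) y' + R(x) y = 0 with P(x) = 1, Q(x) = -x, R(x) = -2, and match powers of x.
Initial conditions: a_0 = -2, a_1 = 0.
Setting the coefficient of each power of x to zero and solving order by order (substituting the coefficients already found):
  x^0: 2 a_2 - 2 a_0 = 0  ->  2 a_2 = 2 a_0 = -4  ->  a_2 = -2
  x^1: 6 a_3 - 3 a_1 = 0  ->  6 a_3 = 3 a_1 = 0  ->  a_3 = 0
  x^2: 12 a_4 - 4 a_2 = 0  ->  12 a_4 = 4 a_2 = -8  ->  a_4 = -2/3
  x^3: 20 a_5 - 5 a_3 = 0  ->  20 a_5 = 5 a_3 = 0  ->  a_5 = 0
Truncated series: y(x) = -2 - 2 x^2 - (2/3) x^4 + O(x^6).

a_0 = -2; a_1 = 0; a_2 = -2; a_3 = 0; a_4 = -2/3; a_5 = 0


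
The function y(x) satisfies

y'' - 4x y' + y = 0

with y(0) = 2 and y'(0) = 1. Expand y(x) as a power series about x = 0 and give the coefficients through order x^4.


Ansatz: y(x) = sum_{n>=0} a_n x^n, so y'(x) = sum_{n>=1} n a_n x^(n-1) and y''(x) = sum_{n>=2} n(n-1) a_n x^(n-2).
Substitute into P(x) y'' + Q(x) y' + R(x) y = 0 with P(x) = 1, Q(x) = -4x, R(x) = 1, and match powers of x.
Initial conditions: a_0 = 2, a_1 = 1.
Setting the coefficient of each power of x to zero and solving order by order (substituting the coefficients already found):
  x^0: 2 a_2 + a_0 = 0  ->  2 a_2 = -a_0 = -2  ->  a_2 = -1
  x^1: 6 a_3 - 3 a_1 = 0  ->  6 a_3 = 3 a_1 = 3  ->  a_3 = 1/2
  x^2: 12 a_4 - 7 a_2 = 0  ->  12 a_4 = 7 a_2 = -7  ->  a_4 = -7/12
Truncated series: y(x) = 2 + x - x^2 + (1/2) x^3 - (7/12) x^4 + O(x^5).

a_0 = 2; a_1 = 1; a_2 = -1; a_3 = 1/2; a_4 = -7/12


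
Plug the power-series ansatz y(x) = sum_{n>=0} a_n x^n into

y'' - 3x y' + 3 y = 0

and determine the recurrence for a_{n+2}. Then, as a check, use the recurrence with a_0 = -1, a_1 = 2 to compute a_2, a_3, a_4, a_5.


Substitute y = sum_n a_n x^n.
y''(x) has coefficient (n+2)(n+1) a_{n+2} at x^n;
-3 x y'(x) has coefficient -3 n a_n at x^n (shift);
3 y(x) has coefficient 3 a_n at x^n.
Matching x^n: (n+2)(n+1) a_{n+2} + (-3n + 3) a_n = 0.
Thus a_{n+2} = (3n - 3) / ((n+1)(n+2)) * a_n.

Check with a_0 = -1, a_1 = 2 (apply the recurrence for n = 0, 1, 2, 3): a_0 = -1, a_1 = 2, a_2 = 3/2, a_3 = 0, a_4 = 3/8, a_5 = 0.

a_(n+2) = (3n - 3) / ((n+1)(n+2)) * a_n; check: a_0 = -1, a_1 = 2, a_2 = 3/2, a_3 = 0, a_4 = 3/8, a_5 = 0


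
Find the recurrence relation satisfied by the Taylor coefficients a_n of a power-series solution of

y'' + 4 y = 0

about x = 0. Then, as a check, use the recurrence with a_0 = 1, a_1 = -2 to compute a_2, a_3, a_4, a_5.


Substitute y = sum_n a_n x^n into y'' + (const) y = 0.
y''(x) = sum_{n>=0} (n+2)(n+1) a_{n+2} x^n.
The ODE becomes sum_n [(n+2)(n+1) a_{n+2} + 4 a_n] x^n = 0.
Setting each coefficient to zero gives the recurrence:
  (n+2)(n+1) a_{n+2} + 4 a_n = 0,
  a_{n+2} = -4 / ((n+1)(n+2)) a_n.

Check with a_0 = 1, a_1 = -2 (apply the recurrence for n = 0, 1, 2, 3): a_0 = 1, a_1 = -2, a_2 = -2, a_3 = 4/3, a_4 = 2/3, a_5 = -4/15.

a_{n+2} = -4/((n+1)(n+2)) * a_n; check: a_0 = 1, a_1 = -2, a_2 = -2, a_3 = 4/3, a_4 = 2/3, a_5 = -4/15


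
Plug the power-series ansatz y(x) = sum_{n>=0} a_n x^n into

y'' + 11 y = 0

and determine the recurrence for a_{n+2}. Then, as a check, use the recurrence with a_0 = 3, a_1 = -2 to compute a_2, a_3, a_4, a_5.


Substitute y = sum_n a_n x^n into y'' + (const) y = 0.
y''(x) = sum_{n>=0} (n+2)(n+1) a_{n+2} x^n.
The ODE becomes sum_n [(n+2)(n+1) a_{n+2} + 11 a_n] x^n = 0.
Setting each coefficient to zero gives the recurrence:
  (n+2)(n+1) a_{n+2} + 11 a_n = 0,
  a_{n+2} = -11 / ((n+1)(n+2)) a_n.

Check with a_0 = 3, a_1 = -2 (apply the recurrence for n = 0, 1, 2, 3): a_0 = 3, a_1 = -2, a_2 = -33/2, a_3 = 11/3, a_4 = 121/8, a_5 = -121/60.

a_{n+2} = -11/((n+1)(n+2)) * a_n; check: a_0 = 3, a_1 = -2, a_2 = -33/2, a_3 = 11/3, a_4 = 121/8, a_5 = -121/60


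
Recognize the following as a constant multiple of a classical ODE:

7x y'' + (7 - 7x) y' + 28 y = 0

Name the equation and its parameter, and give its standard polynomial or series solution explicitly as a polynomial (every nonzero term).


All three coefficients share the factor 7; dividing through by 7 gives  x y'' + (1 - x) y' + 4 y = 0.
This matches the Laguerre equation x y'' + (1 - x) y' + n y = 0 with n = 4; the polynomial solution is L_4(x).
With y = sum_k a_k x^k, matching x^k gives (k+1)k a_{k+1} + (k+1) a_{k+1} - k a_k + n a_k = 0, i.e. (k+1)^2 a_{k+1} = (k - n) a_k = (k - 4) a_k. The right side vanishes at k = 4, so the series terminates at degree 4.
Standard normalization L_n(0) = 1 gives a_0 = 1. Work upward with a_{k+1} = (k - 4) a_k / (k+1)^2:
  a_1 = (0 - 4)(1) / 1^2 = -4/1 = -4
  a_2 = (1 - 4)(-4) / 2^2 = 12/4 = 3
  a_3 = (2 - 4)(3) / 3^2 = -6/9 = -2/3
  a_4 = (3 - 4)(-2/3) / 4^2 = (2/3)/16 = 1/24
Hence L_4(x) = x^4/24 - 2 x^3/3 + 3 x^2 - 4 x + 1.

L_4(x); series = x^4/24 - 2 x^3/3 + 3 x^2 - 4 x + 1


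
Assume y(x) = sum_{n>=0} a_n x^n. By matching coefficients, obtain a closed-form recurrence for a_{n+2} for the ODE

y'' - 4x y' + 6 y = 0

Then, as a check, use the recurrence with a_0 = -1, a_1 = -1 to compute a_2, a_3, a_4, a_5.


Substitute y = sum_n a_n x^n.
y''(x) has coefficient (n+2)(n+1) a_{n+2} at x^n;
-4 x y'(x) has coefficient -4 n a_n at x^n (shift);
6 y(x) has coefficient 6 a_n at x^n.
Matching x^n: (n+2)(n+1) a_{n+2} + (-4n + 6) a_n = 0.
Thus a_{n+2} = (4n - 6) / ((n+1)(n+2)) * a_n.

Check with a_0 = -1, a_1 = -1 (apply the recurrence for n = 0, 1, 2, 3): a_0 = -1, a_1 = -1, a_2 = 3, a_3 = 1/3, a_4 = 1/2, a_5 = 1/10.

a_(n+2) = (4n - 6) / ((n+1)(n+2)) * a_n; check: a_0 = -1, a_1 = -1, a_2 = 3, a_3 = 1/3, a_4 = 1/2, a_5 = 1/10


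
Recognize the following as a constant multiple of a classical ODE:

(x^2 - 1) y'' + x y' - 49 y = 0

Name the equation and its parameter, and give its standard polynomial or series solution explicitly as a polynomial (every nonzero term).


All three coefficients share the factor -1; dividing through by -1 gives  (1 - x^2) y'' - x y' + 49 y = 0.
This matches the Chebyshev equation (1 - x^2) y'' - x y' + n^2 y = 0 (note the -x y' term, not -2x y') with n^2 = 49, so n = 7; the polynomial solution is T_7(x).
With y = sum_k a_k x^k, matching x^k gives (k+2)(k+1) a_{k+2} = (k^2 - n^2) a_k = (k - 7)(k + 7) a_k. The right side vanishes at k = 7, so the series with the parity of 7 terminates at degree 7.
Standard normalization: leading coefficient of T_n is 2^(n-1), so a_7 = 2^6 = 64. Work downward with a_k = (k+1)(k+2) a_{k+2} / ((k - 7)(k + 7)):
  a_5 = (6)(7)(64) / ((5 - 7)(5 + 7)) = 2688/(-24) = -112
  a_3 = (4)(5)(-112) / ((3 - 7)(3 + 7)) = -2240/(-40) = 56
  a_1 = (2)(3)(56) / ((1 - 7)(1 + 7)) = 336/(-48) = -7
Hence T_7(x) = 64 x^7 - 112 x^5 + 56 x^3 - 7 x.

T_7(x); series = 64 x^7 - 112 x^5 + 56 x^3 - 7 x


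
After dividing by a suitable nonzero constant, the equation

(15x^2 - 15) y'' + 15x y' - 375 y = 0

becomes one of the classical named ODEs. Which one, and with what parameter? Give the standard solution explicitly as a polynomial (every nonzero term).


All three coefficients share the factor -15; dividing through by -15 gives  (1 - x^2) y'' - x y' + 25 y = 0.
This matches the Chebyshev equation (1 - x^2) y'' - x y' + n^2 y = 0 (note the -x y' term, not -2x y') with n^2 = 25, so n = 5; the polynomial solution is T_5(x).
With y = sum_k a_k x^k, matching x^k gives (k+2)(k+1) a_{k+2} = (k^2 - n^2) a_k = (k - 5)(k + 5) a_k. The right side vanishes at k = 5, so the series with the parity of 5 terminates at degree 5.
Standard normalization: leading coefficient of T_n is 2^(n-1), so a_5 = 2^4 = 16. Work downward with a_k = (k+1)(k+2) a_{k+2} / ((k - 5)(k + 5)):
  a_3 = (4)(5)(16) / ((3 - 5)(3 + 5)) = 320/(-16) = -20
  a_1 = (2)(3)(-20) / ((1 - 5)(1 + 5)) = -120/(-24) = 5
Hence T_5(x) = 16 x^5 - 20 x^3 + 5 x.

T_5(x); series = 16 x^5 - 20 x^3 + 5 x


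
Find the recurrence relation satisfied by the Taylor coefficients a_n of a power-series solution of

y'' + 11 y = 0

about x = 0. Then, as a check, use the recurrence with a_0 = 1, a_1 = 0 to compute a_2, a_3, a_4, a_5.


Substitute y = sum_n a_n x^n into y'' + (const) y = 0.
y''(x) = sum_{n>=0} (n+2)(n+1) a_{n+2} x^n.
The ODE becomes sum_n [(n+2)(n+1) a_{n+2} + 11 a_n] x^n = 0.
Setting each coefficient to zero gives the recurrence:
  (n+2)(n+1) a_{n+2} + 11 a_n = 0,
  a_{n+2} = -11 / ((n+1)(n+2)) a_n.

Check with a_0 = 1, a_1 = 0 (apply the recurrence for n = 0, 1, 2, 3): a_0 = 1, a_1 = 0, a_2 = -11/2, a_3 = 0, a_4 = 121/24, a_5 = 0.

a_{n+2} = -11/((n+1)(n+2)) * a_n; check: a_0 = 1, a_1 = 0, a_2 = -11/2, a_3 = 0, a_4 = 121/24, a_5 = 0


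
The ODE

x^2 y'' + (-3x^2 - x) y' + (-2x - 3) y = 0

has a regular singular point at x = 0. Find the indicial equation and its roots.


Divide by x^2 to reach normal form y'' + P_1(x) y' + P_2(x) y = 0 with P_1(x) = -3 - 1/x and P_2(x) = -2/x - 3/x^2.
x = 0 is a singular point because the y'-coefficient -3 - 1/x has a pole at x = 0 and the y-coefficient -2/x - 3/x^2 has a pole at x = 0.
It is a regular singular point because x P_1(x) = p(x) = -3x - 1 and x^2 P_2(x) = q(x) = -2x - 3 are polynomials, hence analytic at x = 0.
p(0) = -1,  q(0) = -3.
Indicial equation: r(r-1) + p(0) r + q(0) = 0, i.e. r^2 + (p(0) - 1) r + q(0) = 0, i.e. r^2 - 2 r - 3 = 0.
Discriminant: (-2)^2 - 4(-3) = 16, so r = (2 ± 4)/2.
Solving: r_1 = 3, r_2 = -1.

indicial: r^2 - 2 r - 3 = 0; roots r_1 = 3, r_2 = -1


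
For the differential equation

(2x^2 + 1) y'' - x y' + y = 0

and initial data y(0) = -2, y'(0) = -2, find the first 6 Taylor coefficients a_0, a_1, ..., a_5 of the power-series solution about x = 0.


Ansatz: y(x) = sum_{n>=0} a_n x^n, so y'(x) = sum_{n>=1} n a_n x^(n-1) and y''(x) = sum_{n>=2} n(n-1) a_n x^(n-2).
Substitute into P(x) y'' + Q(x) y' + R(x) y = 0 with P(x) = 2x^2 + 1, Q(x) = -x, R(x) = 1, and match powers of x.
Initial conditions: a_0 = -2, a_1 = -2.
Setting the coefficient of each power of x to zero and solving order by order (substituting the coefficients already found):
  x^0: 2 a_2 + a_0 = 0  ->  2 a_2 = -a_0 = 2  ->  a_2 = 1
  x^1: 6 a_3 = 0  ->  a_3 = 0
  x^2: 12 a_4 + 3 a_2 = 0  ->  12 a_4 = -3 a_2 = -3  ->  a_4 = -1/4
  x^3: 20 a_5 + 10 a_3 = 0  ->  20 a_5 = -10 a_3 = 0  ->  a_5 = 0
Truncated series: y(x) = -2 - 2 x + x^2 - (1/4) x^4 + O(x^6).

a_0 = -2; a_1 = -2; a_2 = 1; a_3 = 0; a_4 = -1/4; a_5 = 0


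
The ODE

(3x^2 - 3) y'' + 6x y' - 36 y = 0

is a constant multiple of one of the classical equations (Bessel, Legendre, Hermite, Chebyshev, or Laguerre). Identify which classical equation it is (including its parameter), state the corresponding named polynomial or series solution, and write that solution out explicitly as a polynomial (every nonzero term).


All three coefficients share the factor -3; dividing through by -3 gives  (1 - x^2) y'' - 2x y' + 12 y = 0.
This matches the Legendre equation (1 - x^2) y'' - 2x y' + n(n+1) y = 0 (note the -2x y' term) with n(n+1) = 12, so n = 3; the polynomial solution is P_3(x).
With y = sum_k a_k x^k, matching x^k gives (k+2)(k+1) a_{k+2} = [k(k+1) - n(n+1)] a_k = (k - 3)(k + 4) a_k. The right side vanishes at k = 3, so the series with the parity of 3 terminates at degree 3.
Standard normalization (P_n(1) = 1): leading coefficient (2n)!/(2^n (n!)^2) = 720/(8*36) = 5/2, so a_3 = 5/2. Work downward with a_k = (k+1)(k+2) a_{k+2} / ((k - 3)(k + 4)):
  a_1 = (2)(3)(5/2) / ((1 - 3)(1 + 4)) = 15/(-10) = -3/2
Hence P_3(x) = 5 x^3/2 - 3 x/2.

P_3(x); series = 5 x^3/2 - 3 x/2


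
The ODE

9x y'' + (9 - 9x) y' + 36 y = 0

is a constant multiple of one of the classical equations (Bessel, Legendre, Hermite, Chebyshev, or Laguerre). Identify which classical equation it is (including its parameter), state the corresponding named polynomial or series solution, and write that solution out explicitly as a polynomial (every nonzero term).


All three coefficients share the factor 9; dividing through by 9 gives  x y'' + (1 - x) y' + 4 y = 0.
This matches the Laguerre equation x y'' + (1 - x) y' + n y = 0 with n = 4; the polynomial solution is L_4(x).
With y = sum_k a_k x^k, matching x^k gives (k+1)k a_{k+1} + (k+1) a_{k+1} - k a_k + n a_k = 0, i.e. (k+1)^2 a_{k+1} = (k - n) a_k = (k - 4) a_k. The right side vanishes at k = 4, so the series terminates at degree 4.
Standard normalization L_n(0) = 1 gives a_0 = 1. Work upward with a_{k+1} = (k - 4) a_k / (k+1)^2:
  a_1 = (0 - 4)(1) / 1^2 = -4/1 = -4
  a_2 = (1 - 4)(-4) / 2^2 = 12/4 = 3
  a_3 = (2 - 4)(3) / 3^2 = -6/9 = -2/3
  a_4 = (3 - 4)(-2/3) / 4^2 = (2/3)/16 = 1/24
Hence L_4(x) = x^4/24 - 2 x^3/3 + 3 x^2 - 4 x + 1.

L_4(x); series = x^4/24 - 2 x^3/3 + 3 x^2 - 4 x + 1


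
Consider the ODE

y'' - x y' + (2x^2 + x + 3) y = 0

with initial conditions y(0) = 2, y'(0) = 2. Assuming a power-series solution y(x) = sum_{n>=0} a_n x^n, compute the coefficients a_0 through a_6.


Ansatz: y(x) = sum_{n>=0} a_n x^n, so y'(x) = sum_{n>=1} n a_n x^(n-1) and y''(x) = sum_{n>=2} n(n-1) a_n x^(n-2).
Substitute into P(x) y'' + Q(x) y' + R(x) y = 0 with P(x) = 1, Q(x) = -x, R(x) = 2x^2 + x + 3, and match powers of x.
Initial conditions: a_0 = 2, a_1 = 2.
Setting the coefficient of each power of x to zero and solving order by order (substituting the coefficients already found):
  x^0: 2 a_2 + 3 a_0 = 0  ->  2 a_2 = -3 a_0 = -6  ->  a_2 = -3
  x^1: 6 a_3 + 2 a_1 + a_0 = 0  ->  6 a_3 = -2 a_1 - a_0 = -6  ->  a_3 = -1
  x^2: 12 a_4 + a_2 + a_1 + 2 a_0 = 0  ->  12 a_4 = -a_2 - a_1 - 2 a_0 = -3  ->  a_4 = -1/4
  x^3: 20 a_5 + a_2 + 2 a_1 = 0  ->  20 a_5 = -a_2 - 2 a_1 = -1  ->  a_5 = -1/20
  x^4: 30 a_6 - a_4 + a_3 + 2 a_2 = 0  ->  30 a_6 = a_4 - a_3 - 2 a_2 = 27/4  ->  a_6 = 9/40
Truncated series: y(x) = 2 + 2 x - 3 x^2 - x^3 - (1/4) x^4 - (1/20) x^5 + (9/40) x^6 + O(x^7).

a_0 = 2; a_1 = 2; a_2 = -3; a_3 = -1; a_4 = -1/4; a_5 = -1/20; a_6 = 9/40


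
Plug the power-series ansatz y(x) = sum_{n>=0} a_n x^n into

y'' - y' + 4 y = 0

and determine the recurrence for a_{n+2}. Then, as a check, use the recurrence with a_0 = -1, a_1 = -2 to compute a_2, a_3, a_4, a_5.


Substitute y = sum_n a_n x^n.
y''(x) has coefficient (n+2)(n+1) a_{n+2} at x^n;
-y'(x) has coefficient -(n+1) a_{n+1} at x^n;
4 y(x) has coefficient 4 a_n at x^n.
Matching x^n: (n+2)(n+1) a_{n+2} - (n+1) a_{n+1} + 4 a_n = 0.
Thus a_{n+2} = [(n+1) a_{n+1} - 4 a_n] / ((n+1)(n+2)).

Check with a_0 = -1, a_1 = -2 (apply the recurrence for n = 0, 1, 2, 3): a_0 = -1, a_1 = -2, a_2 = 1, a_3 = 5/3, a_4 = 1/12, a_5 = -19/60.

a_(n+2) = [(n+1) a_(n+1) - 4 a_n] / ((n+1)(n+2)); check: a_0 = -1, a_1 = -2, a_2 = 1, a_3 = 5/3, a_4 = 1/12, a_5 = -19/60


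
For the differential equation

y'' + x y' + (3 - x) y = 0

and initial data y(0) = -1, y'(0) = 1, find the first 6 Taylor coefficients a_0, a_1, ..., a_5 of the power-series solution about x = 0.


Ansatz: y(x) = sum_{n>=0} a_n x^n, so y'(x) = sum_{n>=1} n a_n x^(n-1) and y''(x) = sum_{n>=2} n(n-1) a_n x^(n-2).
Substitute into P(x) y'' + Q(x) y' + R(x) y = 0 with P(x) = 1, Q(x) = x, R(x) = 3 - x, and match powers of x.
Initial conditions: a_0 = -1, a_1 = 1.
Setting the coefficient of each power of x to zero and solving order by order (substituting the coefficients already found):
  x^0: 2 a_2 + 3 a_0 = 0  ->  2 a_2 = -3 a_0 = 3  ->  a_2 = 3/2
  x^1: 6 a_3 + 4 a_1 - a_0 = 0  ->  6 a_3 = -4 a_1 + a_0 = -5  ->  a_3 = -5/6
  x^2: 12 a_4 + 5 a_2 - a_1 = 0  ->  12 a_4 = -5 a_2 + a_1 = -13/2  ->  a_4 = -13/24
  x^3: 20 a_5 + 6 a_3 - a_2 = 0  ->  20 a_5 = -6 a_3 + a_2 = 13/2  ->  a_5 = 13/40
Truncated series: y(x) = -1 + x + (3/2) x^2 - (5/6) x^3 - (13/24) x^4 + (13/40) x^5 + O(x^6).

a_0 = -1; a_1 = 1; a_2 = 3/2; a_3 = -5/6; a_4 = -13/24; a_5 = 13/40


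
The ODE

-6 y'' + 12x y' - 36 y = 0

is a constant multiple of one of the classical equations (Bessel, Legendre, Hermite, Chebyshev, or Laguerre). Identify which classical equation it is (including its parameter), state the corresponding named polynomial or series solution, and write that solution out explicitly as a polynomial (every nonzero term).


All three coefficients share the factor -6; dividing through by -6 gives  y'' - 2x y' + 6 y = 0.
This matches the Hermite equation y'' - 2x y' + 2n y = 0 with 2n = 6, so n = 3; the polynomial solution is H_3(x).
With y = sum_k a_k x^k, matching x^k gives (k+2)(k+1) a_{k+2} = 2(k - n) a_k = 2(k - 3) a_k. The right side vanishes at k = 3, so the series with the parity of 3 terminates at degree 3.
Standard normalization: leading coefficient of H_n is 2^n, so a_3 = 2^3 = 8. Work downward with a_k = (k+1)(k+2) a_{k+2} / (2(k - n)):
  a_1 = (2)(3)(8) / (2(1 - 3)) = 48/(-4) = -12
Hence H_3(x) = 8 x^3 - 12 x.

H_3(x); series = 8 x^3 - 12 x


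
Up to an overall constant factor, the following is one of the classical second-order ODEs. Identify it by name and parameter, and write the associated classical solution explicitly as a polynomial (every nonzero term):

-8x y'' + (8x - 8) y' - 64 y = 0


All three coefficients share the factor -8; dividing through by -8 gives  x y'' + (1 - x) y' + 8 y = 0.
This matches the Laguerre equation x y'' + (1 - x) y' + n y = 0 with n = 8; the polynomial solution is L_8(x).
With y = sum_k a_k x^k, matching x^k gives (k+1)k a_{k+1} + (k+1) a_{k+1} - k a_k + n a_k = 0, i.e. (k+1)^2 a_{k+1} = (k - n) a_k = (k - 8) a_k. The right side vanishes at k = 8, so the series terminates at degree 8.
Standard normalization L_n(0) = 1 gives a_0 = 1. Work upward with a_{k+1} = (k - 8) a_k / (k+1)^2:
  a_1 = (0 - 8)(1) / 1^2 = -8/1 = -8
  a_2 = (1 - 8)(-8) / 2^2 = 56/4 = 14
  a_3 = (2 - 8)(14) / 3^2 = -84/9 = -28/3
  a_4 = (3 - 8)(-28/3) / 4^2 = (140/3)/16 = 35/12
  a_5 = (4 - 8)(35/12) / 5^2 = (-35/3)/25 = -7/15
  a_6 = (5 - 8)(-7/15) / 6^2 = (7/5)/36 = 7/180
  a_7 = (6 - 8)(7/180) / 7^2 = (-7/90)/49 = -1/630
  a_8 = (7 - 8)(-1/630) / 8^2 = (1/630)/64 = 1/40320
Hence L_8(x) = x^8/40320 - x^7/630 + 7 x^6/180 - 7 x^5/15 + 35 x^4/12 - 28 x^3/3 + 14 x^2 - 8 x + 1.

L_8(x); series = x^8/40320 - x^7/630 + 7 x^6/180 - 7 x^5/15 + 35 x^4/12 - 28 x^3/3 + 14 x^2 - 8 x + 1


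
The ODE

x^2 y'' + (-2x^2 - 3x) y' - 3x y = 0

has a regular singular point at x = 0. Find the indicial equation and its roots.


Divide by x^2 to reach normal form y'' + P_1(x) y' + P_2(x) y = 0 with P_1(x) = -2 - 3/x and P_2(x) = -3/x.
x = 0 is a singular point because the y'-coefficient -2 - 3/x has a pole at x = 0 and the y-coefficient -3/x has a pole at x = 0.
It is a regular singular point because x P_1(x) = p(x) = -2x - 3 and x^2 P_2(x) = q(x) = -3x are polynomials, hence analytic at x = 0.
p(0) = -3,  q(0) = 0.
Indicial equation: r(r-1) + p(0) r + q(0) = 0, i.e. r^2 + (p(0) - 1) r + q(0) = 0, i.e. r^2 - 4 r = 0.
Discriminant: (-4)^2 - 4(0) = 16, so r = (4 ± 4)/2.
Solving: r_1 = 4, r_2 = 0.

indicial: r^2 - 4 r = 0; roots r_1 = 4, r_2 = 0


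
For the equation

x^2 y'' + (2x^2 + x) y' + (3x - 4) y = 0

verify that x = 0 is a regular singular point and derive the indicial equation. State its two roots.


Divide by x^2 to reach normal form y'' + P_1(x) y' + P_2(x) y = 0 with P_1(x) = 2 + 1/x and P_2(x) = 3/x - 4/x^2.
x = 0 is a singular point because the y'-coefficient 2 + 1/x has a pole at x = 0 and the y-coefficient 3/x - 4/x^2 has a pole at x = 0.
It is a regular singular point because x P_1(x) = p(x) = 2x + 1 and x^2 P_2(x) = q(x) = 3x - 4 are polynomials, hence analytic at x = 0.
p(0) = 1,  q(0) = -4.
Indicial equation: r(r-1) + p(0) r + q(0) = 0, i.e. r^2 + (p(0) - 1) r + q(0) = 0, i.e. r^2 - 4 = 0.
Discriminant: (0)^2 - 4(-4) = 16, so r = (0 ± 4)/2.
Solving: r_1 = 2, r_2 = -2.

indicial: r^2 - 4 = 0; roots r_1 = 2, r_2 = -2


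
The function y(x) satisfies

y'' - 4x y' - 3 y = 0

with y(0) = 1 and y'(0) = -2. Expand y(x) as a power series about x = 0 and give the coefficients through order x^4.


Ansatz: y(x) = sum_{n>=0} a_n x^n, so y'(x) = sum_{n>=1} n a_n x^(n-1) and y''(x) = sum_{n>=2} n(n-1) a_n x^(n-2).
Substitute into P(x) y'' + Q(x) y' + R(x) y = 0 with P(x) = 1, Q(x) = -4x, R(x) = -3, and match powers of x.
Initial conditions: a_0 = 1, a_1 = -2.
Setting the coefficient of each power of x to zero and solving order by order (substituting the coefficients already found):
  x^0: 2 a_2 - 3 a_0 = 0  ->  2 a_2 = 3 a_0 = 3  ->  a_2 = 3/2
  x^1: 6 a_3 - 7 a_1 = 0  ->  6 a_3 = 7 a_1 = -14  ->  a_3 = -7/3
  x^2: 12 a_4 - 11 a_2 = 0  ->  12 a_4 = 11 a_2 = 33/2  ->  a_4 = 11/8
Truncated series: y(x) = 1 - 2 x + (3/2) x^2 - (7/3) x^3 + (11/8) x^4 + O(x^5).

a_0 = 1; a_1 = -2; a_2 = 3/2; a_3 = -7/3; a_4 = 11/8


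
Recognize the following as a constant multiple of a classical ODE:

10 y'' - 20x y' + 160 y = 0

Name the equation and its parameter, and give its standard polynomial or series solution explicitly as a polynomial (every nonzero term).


All three coefficients share the factor 10; dividing through by 10 gives  y'' - 2x y' + 16 y = 0.
This matches the Hermite equation y'' - 2x y' + 2n y = 0 with 2n = 16, so n = 8; the polynomial solution is H_8(x).
With y = sum_k a_k x^k, matching x^k gives (k+2)(k+1) a_{k+2} = 2(k - n) a_k = 2(k - 8) a_k. The right side vanishes at k = 8, so the series with the parity of 8 terminates at degree 8.
Standard normalization: leading coefficient of H_n is 2^n, so a_8 = 2^8 = 256. Work downward with a_k = (k+1)(k+2) a_{k+2} / (2(k - n)):
  a_6 = (7)(8)(256) / (2(6 - 8)) = 14336/(-4) = -3584
  a_4 = (5)(6)(-3584) / (2(4 - 8)) = -107520/(-8) = 13440
  a_2 = (3)(4)(13440) / (2(2 - 8)) = 161280/(-12) = -13440
  a_0 = (1)(2)(-13440) / (2(0 - 8)) = -26880/(-16) = 1680
Hence H_8(x) = 256 x^8 - 3584 x^6 + 13440 x^4 - 13440 x^2 + 1680.

H_8(x); series = 256 x^8 - 3584 x^6 + 13440 x^4 - 13440 x^2 + 1680


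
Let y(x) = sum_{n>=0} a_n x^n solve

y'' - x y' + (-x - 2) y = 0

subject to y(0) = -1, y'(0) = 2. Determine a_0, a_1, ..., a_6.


Ansatz: y(x) = sum_{n>=0} a_n x^n, so y'(x) = sum_{n>=1} n a_n x^(n-1) and y''(x) = sum_{n>=2} n(n-1) a_n x^(n-2).
Substitute into P(x) y'' + Q(x) y' + R(x) y = 0 with P(x) = 1, Q(x) = -x, R(x) = -x - 2, and match powers of x.
Initial conditions: a_0 = -1, a_1 = 2.
Setting the coefficient of each power of x to zero and solving order by order (substituting the coefficients already found):
  x^0: 2 a_2 - 2 a_0 = 0  ->  2 a_2 = 2 a_0 = -2  ->  a_2 = -1
  x^1: 6 a_3 - 3 a_1 - a_0 = 0  ->  6 a_3 = 3 a_1 + a_0 = 5  ->  a_3 = 5/6
  x^2: 12 a_4 - 4 a_2 - a_1 = 0  ->  12 a_4 = 4 a_2 + a_1 = -2  ->  a_4 = -1/6
  x^3: 20 a_5 - 5 a_3 - a_2 = 0  ->  20 a_5 = 5 a_3 + a_2 = 19/6  ->  a_5 = 19/120
  x^4: 30 a_6 - 6 a_4 - a_3 = 0  ->  30 a_6 = 6 a_4 + a_3 = -1/6  ->  a_6 = -1/180
Truncated series: y(x) = -1 + 2 x - x^2 + (5/6) x^3 - (1/6) x^4 + (19/120) x^5 - (1/180) x^6 + O(x^7).

a_0 = -1; a_1 = 2; a_2 = -1; a_3 = 5/6; a_4 = -1/6; a_5 = 19/120; a_6 = -1/180


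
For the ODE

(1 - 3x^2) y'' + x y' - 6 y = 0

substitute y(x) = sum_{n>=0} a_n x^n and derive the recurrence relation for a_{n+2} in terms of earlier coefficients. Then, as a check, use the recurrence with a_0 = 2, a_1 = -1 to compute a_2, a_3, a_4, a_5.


Substitute y = sum_n a_n x^n.
(1 - 3 x^2) y'' contributes (n+2)(n+1) a_{n+2} - 3 n(n-1) a_n at x^n.
x y'(x) contributes n a_n at x^n.
-6 y(x) contributes -6 a_n at x^n.
Matching x^n: (n+2)(n+1) a_{n+2} + (-3 n(n-1) + n - 6) a_n = 0.
Thus a_{n+2} = (3 n(n-1) - n + 6) / ((n+1)(n+2)) * a_n.

Check with a_0 = 2, a_1 = -1 (apply the recurrence for n = 0, 1, 2, 3): a_0 = 2, a_1 = -1, a_2 = 6, a_3 = -5/6, a_4 = 5, a_5 = -7/8.

a_(n+2) = (3 n(n-1) - n + 6) / ((n+1)(n+2)) * a_n; check: a_0 = 2, a_1 = -1, a_2 = 6, a_3 = -5/6, a_4 = 5, a_5 = -7/8


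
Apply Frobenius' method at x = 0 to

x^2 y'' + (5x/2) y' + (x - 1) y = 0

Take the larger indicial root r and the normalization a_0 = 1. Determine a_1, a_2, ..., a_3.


Write in Frobenius form y'' + (p(x)/x) y' + (q(x)/x^2) y = 0:
  p(x) = 5/2,  q(x) = x - 1.
Indicial equation: r(r-1) + (5/2) r + (-1) = 0 -> roots r_1 = 1/2, r_2 = -2.
Take r = r_1 = 1/2. Let y(x) = x^r sum_{n>=0} a_n x^n with a_0 = 1.
Substitute y = x^r sum a_n x^n and match x^{r+n}. The recurrence is
  D(n) a_n + 1 a_{n-1} = 0,  where D(n) = (r+n)(r+n-1) + (5/2)(r+n) + (-1).
  a_n = -1 / D(n) * a_{n-1}.
Since the indicial polynomial factors as (r - r_1)(r - r_2), D(n) = (r_1 + n - r_1)(r_1 + n - r_2) = n(n + 5/2).
Evaluating step by step (a_0 = 1):
  n = 1: D(1) = 1(1 + 5/2) = 7/2; numerator = -1(1) = -1; a_1 = (-1)/(7/2) = -2/7
  n = 2: D(2) = 2(2 + 5/2) = 9; numerator = -1(-2/7) = 2/7; a_2 = (2/7)/(9) = 2/63
  n = 3: D(3) = 3(3 + 5/2) = 33/2; numerator = -1(2/63) = -2/63; a_3 = (-2/63)/(33/2) = -4/2079

r = 1/2; a_0 = 1; a_1 = -2/7; a_2 = 2/63; a_3 = -4/2079


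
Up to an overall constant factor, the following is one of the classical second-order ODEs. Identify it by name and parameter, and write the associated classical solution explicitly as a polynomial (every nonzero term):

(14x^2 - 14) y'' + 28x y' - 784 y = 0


All three coefficients share the factor -14; dividing through by -14 gives  (1 - x^2) y'' - 2x y' + 56 y = 0.
This matches the Legendre equation (1 - x^2) y'' - 2x y' + n(n+1) y = 0 (note the -2x y' term) with n(n+1) = 56, so n = 7; the polynomial solution is P_7(x).
With y = sum_k a_k x^k, matching x^k gives (k+2)(k+1) a_{k+2} = [k(k+1) - n(n+1)] a_k = (k - 7)(k + 8) a_k. The right side vanishes at k = 7, so the series with the parity of 7 terminates at degree 7.
Standard normalization (P_n(1) = 1): leading coefficient (2n)!/(2^n (n!)^2) = 87178291200/(128*25401600) = 429/16, so a_7 = 429/16. Work downward with a_k = (k+1)(k+2) a_{k+2} / ((k - 7)(k + 8)):
  a_5 = (6)(7)(429/16) / ((5 - 7)(5 + 8)) = (9009/8)/(-26) = -693/16
  a_3 = (4)(5)(-693/16) / ((3 - 7)(3 + 8)) = (-3465/4)/(-44) = 315/16
  a_1 = (2)(3)(315/16) / ((1 - 7)(1 + 8)) = (945/8)/(-54) = -35/16
Hence P_7(x) = 429 x^7/16 - 693 x^5/16 + 315 x^3/16 - 35 x/16.

P_7(x); series = 429 x^7/16 - 693 x^5/16 + 315 x^3/16 - 35 x/16


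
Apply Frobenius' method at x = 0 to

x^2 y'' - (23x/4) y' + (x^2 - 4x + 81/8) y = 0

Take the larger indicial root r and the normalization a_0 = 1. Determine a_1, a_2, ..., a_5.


Write in Frobenius form y'' + (p(x)/x) y' + (q(x)/x^2) y = 0:
  p(x) = -23/4,  q(x) = x^2 - 4x + 81/8.
Indicial equation: r(r-1) + (-23/4) r + (81/8) = 0 -> roots r_1 = 9/2, r_2 = 9/4.
Take r = r_1 = 9/2. Let y(x) = x^r sum_{n>=0} a_n x^n with a_0 = 1.
Substitute y = x^r sum a_n x^n and match x^{r+n}. The recurrence is
  D(n) a_n - 4 a_{n-1} + 1 a_{n-2} = 0,  where D(n) = (r+n)(r+n-1) + (-23/4)(r+n) + (81/8).
  a_n = [4 a_{n-1} - 1 a_{n-2}] / D(n).
Since the indicial polynomial factors as (r - r_1)(r - r_2), D(n) = (r_1 + n - r_1)(r_1 + n - r_2) = n(n + 9/4).
Evaluating step by step (a_0 = 1):
  n = 1: D(1) = 1(1 + 9/4) = 13/4; numerator = 4(1) = 4; a_1 = (4)/(13/4) = 16/13
  n = 2: D(2) = 2(2 + 9/4) = 17/2; numerator = 4(16/13) - 1(1) = 51/13; a_2 = (51/13)/(17/2) = 6/13
  n = 3: D(3) = 3(3 + 9/4) = 63/4; numerator = 4(6/13) - 1(16/13) = 8/13; a_3 = (8/13)/(63/4) = 32/819
  n = 4: D(4) = 4(4 + 9/4) = 25; numerator = 4(32/819) - 1(6/13) = -250/819; a_4 = (-250/819)/(25) = -10/819
  n = 5: D(5) = 5(5 + 9/4) = 145/4; numerator = 4(-10/819) - 1(32/819) = -8/91; a_5 = (-8/91)/(145/4) = -32/13195

r = 9/2; a_0 = 1; a_1 = 16/13; a_2 = 6/13; a_3 = 32/819; a_4 = -10/819; a_5 = -32/13195
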